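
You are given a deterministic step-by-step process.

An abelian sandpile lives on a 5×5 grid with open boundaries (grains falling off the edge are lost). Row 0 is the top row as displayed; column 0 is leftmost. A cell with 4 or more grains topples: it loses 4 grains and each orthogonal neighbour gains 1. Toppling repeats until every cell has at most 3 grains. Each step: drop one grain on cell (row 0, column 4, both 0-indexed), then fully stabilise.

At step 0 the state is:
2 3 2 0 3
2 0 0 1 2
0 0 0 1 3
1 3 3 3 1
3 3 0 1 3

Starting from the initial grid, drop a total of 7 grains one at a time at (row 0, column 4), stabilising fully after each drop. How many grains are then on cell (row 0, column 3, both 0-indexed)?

2

[0] 2 3 2 0 3
2 0 0 1 2
0 0 0 1 3
1 3 3 3 1
3 3 0 1 3
[1] 2 3 2 1 0
2 0 0 1 3
0 0 0 1 3
1 3 3 3 1
3 3 0 1 3
[2] 2 3 2 1 1
2 0 0 1 3
0 0 0 1 3
1 3 3 3 1
3 3 0 1 3
[3] 2 3 2 1 2
2 0 0 1 3
0 0 0 1 3
1 3 3 3 1
3 3 0 1 3
[4] 2 3 2 1 3
2 0 0 1 3
0 0 0 1 3
1 3 3 3 1
3 3 0 1 3
[5] 2 3 2 2 1
2 0 0 2 1
0 0 0 2 0
1 3 3 3 2
3 3 0 1 3
[6] 2 3 2 2 2
2 0 0 2 1
0 0 0 2 0
1 3 3 3 2
3 3 0 1 3
[7] 2 3 2 2 3
2 0 0 2 1
0 0 0 2 0
1 3 3 3 2
3 3 0 1 3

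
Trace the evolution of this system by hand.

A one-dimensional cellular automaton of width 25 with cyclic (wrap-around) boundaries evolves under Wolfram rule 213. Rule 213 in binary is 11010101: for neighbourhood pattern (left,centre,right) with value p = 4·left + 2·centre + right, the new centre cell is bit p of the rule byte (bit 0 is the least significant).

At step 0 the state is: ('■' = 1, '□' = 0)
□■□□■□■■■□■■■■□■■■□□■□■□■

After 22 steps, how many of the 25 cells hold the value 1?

0) □■□□■□■■■□■■■■□■■■□□■□■□■
1) □■■□■□□■■□□■■■□□■■■□■□■□■
2) □□■□■■□□■■□□■■■□□■■□■□■□■
3) ■□■□□■■□□■■□□■■■□□■□■□■□■
4) ■□■■□□■■□□■■□□■■■□■□■□■□□
5) ■□□■■□□■■□□■■□□■■□■□■□■■□
6) ■■□□■■□□■■□□■■□□■□■□■□□■□
7) □■■□□■■□□■■□□■■□■□■□■■□■□
8) □□■■□□■■□□■■□□■□■□■□□■□■■
9) ■□□■■□□■■□□■■□■□■□■■□■□□■
10) ■■□□■■□□■■□□■□■□■□□■□■■□□
11) □■■□□■■□□■■□■□■□■■□■□□■■□
12) □□■■□□■■□□■□■□■□□■□■■□□■■
13) ■□□■■□□■■□■□■□■■□■□□■■□□■
14) ■■□□■■□□■□■□■□□■□■■□□■■□□
15) □■■□□■■□■□■□■■□■□□■■□□■■□
16) □□■■□□■□■□■□□■□■■□□■■□□■■
17) ■□□■■□■□■□■■□■□□■■□□■■□□■
18) ■■□□■□■□■□□■□■■□□■■□□■■□□
19) □■■□■□■□■■□■□□■■□□■■□□■■□
20) □□■□■□■□□■□■■□□■■□□■■□□■■
21) ■□■□■□■■□■□□■■□□■■□□■■□□■
22) ■□■□■□□■□■■□□■■□□■■□□■■□□

12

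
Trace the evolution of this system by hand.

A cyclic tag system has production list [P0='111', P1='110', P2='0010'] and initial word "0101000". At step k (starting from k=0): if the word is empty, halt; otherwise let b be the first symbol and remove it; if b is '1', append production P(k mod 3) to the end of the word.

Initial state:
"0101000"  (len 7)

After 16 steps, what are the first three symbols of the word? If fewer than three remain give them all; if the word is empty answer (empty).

[0] "0101000"  (len 7)
[1] "101000"  (len 6)
[2] "01000110"  (len 8)
[3] "1000110"  (len 7)
[4] "000110111"  (len 9)
[5] "00110111"  (len 8)
[6] "0110111"  (len 7)
[7] "110111"  (len 6)
[8] "10111110"  (len 8)
[9] "01111100010"  (len 11)
[10] "1111100010"  (len 10)
[11] "111100010110"  (len 12)
[12] "111000101100010"  (len 15)
[13] "11000101100010111"  (len 17)
[14] "1000101100010111110"  (len 19)
[15] "0001011000101111100010"  (len 22)
[16] "001011000101111100010"  (len 21)

001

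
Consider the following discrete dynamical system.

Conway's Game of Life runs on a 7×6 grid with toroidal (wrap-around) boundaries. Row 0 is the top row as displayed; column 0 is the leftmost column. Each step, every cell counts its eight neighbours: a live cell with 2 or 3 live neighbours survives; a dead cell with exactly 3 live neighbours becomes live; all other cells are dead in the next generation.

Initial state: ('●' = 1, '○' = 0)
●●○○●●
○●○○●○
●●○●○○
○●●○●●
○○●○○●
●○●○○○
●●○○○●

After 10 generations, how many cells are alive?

gen 0: ●●○○●●
○●○○●○
●●○●○○
○●●○●●
○○●○○●
●○●○○○
●●○○○●
gen 1: ○○●○●○
○○○●●○
○○○●○○
○○○○●●
○○●○●●
○○●○○○
○○●○●○
gen 2: ○○●○●●
○○●○●○
○○○●○●
○○○○○●
○○○○●●
○●●○●●
○●●○○○
gen 3: ○○●○●●
○○●○○○
○○○●○●
●○○○○●
○○○●○○
○●●○●●
○○○○○○
gen 4: ○○○●○○
○○●○○●
●○○○●●
●○○○○●
○●●●○○
○○●●●○
●●●○○○
gen 5: ●○○●○○
●○○●○●
○●○○●○
○○●●○○
●●○○○●
●○○○●○
○●○○●○
gen 6: ●●●●○○
●●●●○●
●●○○●●
○○●●●●
●●●●●●
○○○○●○
●●○●●○
gen 7: ○○○○○○
○○○○○○
○○○○○○
○○○○○○
●●○○○○
○○○○○○
●○○○●○
gen 8: ○○○○○○
○○○○○○
○○○○○○
○○○○○○
○○○○○○
●●○○○●
○○○○○○
gen 9: ○○○○○○
○○○○○○
○○○○○○
○○○○○○
●○○○○○
●○○○○○
●○○○○○
gen 10: ○○○○○○
○○○○○○
○○○○○○
○○○○○○
○○○○○○
●●○○○●
○○○○○○

3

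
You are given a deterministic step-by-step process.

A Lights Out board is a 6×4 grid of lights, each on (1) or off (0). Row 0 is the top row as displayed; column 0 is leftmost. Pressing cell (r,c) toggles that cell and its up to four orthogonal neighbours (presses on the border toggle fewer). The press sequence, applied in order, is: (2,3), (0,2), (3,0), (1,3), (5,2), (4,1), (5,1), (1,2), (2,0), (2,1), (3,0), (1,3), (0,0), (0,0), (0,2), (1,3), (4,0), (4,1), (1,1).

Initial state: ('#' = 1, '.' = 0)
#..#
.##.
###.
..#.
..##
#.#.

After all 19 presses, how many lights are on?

13

0) #..#
.##.
###.
..#.
..##
#.#.
1) #..#
.###
##.#
..##
..##
#.#.
2) ###.
.#.#
##.#
..##
..##
#.#.
3) ###.
.#.#
.#.#
####
#.##
#.#.
4) ####
.##.
.#..
####
#.##
#.#.
5) ####
.##.
.#..
####
#..#
##.#
6) ####
.##.
.#..
#.##
.###
#..#
7) ####
.##.
.#..
#.##
..##
.###
8) ##.#
...#
.##.
#.##
..##
.###
9) ##.#
#..#
#.#.
..##
..##
.###
10) ##.#
##.#
.#..
.###
..##
.###
11) ##.#
##.#
##..
#.##
#.##
.###
12) ##..
###.
##.#
#.##
#.##
.###
13) ....
.##.
##.#
#.##
#.##
.###
14) ##..
###.
##.#
#.##
#.##
.###
15) #.##
##..
##.#
#.##
#.##
.###
16) #.#.
####
##..
#.##
#.##
.###
17) #.#.
####
##..
..##
.###
####
18) #.#.
####
##..
.###
#..#
#.##
19) ###.
...#
#...
.###
#..#
#.##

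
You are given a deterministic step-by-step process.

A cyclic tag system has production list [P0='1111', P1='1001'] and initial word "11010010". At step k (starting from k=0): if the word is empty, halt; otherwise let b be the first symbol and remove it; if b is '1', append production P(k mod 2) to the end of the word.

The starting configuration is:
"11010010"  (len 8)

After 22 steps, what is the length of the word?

42

0) "11010010"  (len 8)
1) "10100101111"  (len 11)
2) "01001011111001"  (len 14)
3) "1001011111001"  (len 13)
4) "0010111110011001"  (len 16)
5) "010111110011001"  (len 15)
6) "10111110011001"  (len 14)
7) "01111100110011111"  (len 17)
8) "1111100110011111"  (len 16)
9) "1111001100111111111"  (len 19)
10) "1110011001111111111001"  (len 22)
11) "1100110011111111110011111"  (len 25)
12) "1001100111111111100111111001"  (len 28)
13) "0011001111111111001111110011111"  (len 31)
14) "011001111111111001111110011111"  (len 30)
15) "11001111111111001111110011111"  (len 29)
16) "10011111111110011111100111111001"  (len 32)
17) "00111111111100111111001111110011111"  (len 35)
18) "0111111111100111111001111110011111"  (len 34)
19) "111111111100111111001111110011111"  (len 33)
20) "111111111001111110011111100111111001"  (len 36)
21) "111111110011111100111111001111110011111"  (len 39)
22) "111111100111111001111110011111100111111001"  (len 42)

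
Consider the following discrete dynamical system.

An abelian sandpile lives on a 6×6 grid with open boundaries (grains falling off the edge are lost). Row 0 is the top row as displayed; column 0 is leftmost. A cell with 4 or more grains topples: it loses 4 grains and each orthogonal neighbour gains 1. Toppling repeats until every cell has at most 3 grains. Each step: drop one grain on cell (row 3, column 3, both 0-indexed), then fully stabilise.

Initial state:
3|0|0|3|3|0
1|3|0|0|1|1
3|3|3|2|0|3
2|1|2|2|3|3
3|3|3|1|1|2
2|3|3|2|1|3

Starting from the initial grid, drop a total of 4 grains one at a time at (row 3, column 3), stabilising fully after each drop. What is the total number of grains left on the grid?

71

0) 3|0|0|3|3|0
1|3|0|0|1|1
3|3|3|2|0|3
2|1|2|2|3|3
3|3|3|1|1|2
2|3|3|2|1|3
1) 3|0|0|3|3|0
1|3|0|0|1|1
3|3|3|2|0|3
2|1|2|3|3|3
3|3|3|1|1|2
2|3|3|2|1|3
2) 3|0|0|3|3|0
1|3|0|0|1|2
3|3|3|3|2|0
2|1|3|1|1|1
3|3|3|2|2|3
2|3|3|2|1|3
3) 3|0|0|3|3|0
1|3|0|0|1|2
3|3|3|3|2|0
2|1|3|2|1|1
3|3|3|2|2|3
2|3|3|2|1|3
4) 3|0|0|3|3|0
1|3|0|0|1|2
3|3|3|3|2|0
2|1|3|3|1|1
3|3|3|2|2|3
2|3|3|2|1|3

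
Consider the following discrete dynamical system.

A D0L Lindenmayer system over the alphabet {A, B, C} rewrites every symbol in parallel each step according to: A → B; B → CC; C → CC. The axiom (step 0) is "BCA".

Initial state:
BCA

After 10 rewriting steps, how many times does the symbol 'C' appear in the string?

2560

k=0  BCA
k=1  CCCCB
k=2  CCCCCCCCCC
k=3  CCCCCCCCCCCCCCCCCCCC
k=4  CCCCCCCCCCCCCCCCCCCCCCCCCCCCCCCCCCCCCCCC
k=5  CCCCCCCCCCCCCCCCCCCCCCCCCCCCCCCCCCCCCCCCCCCCCCCCCCCCCCCCCCCCCCCCCCCCCCCCCCCCCCCC
k=6  CCCCCCCCCCCCCCCCCCCCCCCCCCCCCCCCCCCCCCCCCCCCCCCCCCCCCCCCCC…CCCCCCCCCCCCCCCCCCCCCCCCCCCCCCCCCCCCCCCCCCCCCCCCCCCCCCCCCC  (len 160)
k=7  CCCCCCCCCCCCCCCCCCCCCCCCCCCCCCCCCCCCCCCCCCCCCCCCCCCCCCCCCC…CCCCCCCCCCCCCCCCCCCCCCCCCCCCCCCCCCCCCCCCCCCCCCCCCCCCCCCCCC  (len 320)
k=8  CCCCCCCCCCCCCCCCCCCCCCCCCCCCCCCCCCCCCCCCCCCCCCCCCCCCCCCCCC…CCCCCCCCCCCCCCCCCCCCCCCCCCCCCCCCCCCCCCCCCCCCCCCCCCCCCCCCCC  (len 640)
k=9  CCCCCCCCCCCCCCCCCCCCCCCCCCCCCCCCCCCCCCCCCCCCCCCCCCCCCCCCCC…CCCCCCCCCCCCCCCCCCCCCCCCCCCCCCCCCCCCCCCCCCCCCCCCCCCCCCCCCC  (len 1280)
k=10  CCCCCCCCCCCCCCCCCCCCCCCCCCCCCCCCCCCCCCCCCCCCCCCCCCCCCCCCCC…CCCCCCCCCCCCCCCCCCCCCCCCCCCCCCCCCCCCCCCCCCCCCCCCCCCCCCCCCC  (len 2560)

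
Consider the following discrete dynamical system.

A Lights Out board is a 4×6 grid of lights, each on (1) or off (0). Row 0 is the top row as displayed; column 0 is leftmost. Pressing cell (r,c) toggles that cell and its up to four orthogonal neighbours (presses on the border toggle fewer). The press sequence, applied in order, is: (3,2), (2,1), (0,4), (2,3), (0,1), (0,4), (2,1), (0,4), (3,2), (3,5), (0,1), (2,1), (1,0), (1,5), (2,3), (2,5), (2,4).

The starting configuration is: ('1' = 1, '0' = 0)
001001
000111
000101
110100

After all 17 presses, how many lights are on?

[0] 001001
000111
000101
110100
[1] 001001
000111
001101
101000
[2] 001001
010111
110101
111000
[3] 001110
010101
110101
111000
[4] 001110
010001
111011
111100
[5] 110110
000001
111011
111100
[6] 110001
000011
111011
111100
[7] 110001
010011
000011
101100
[8] 110110
010001
000011
101100
[9] 110110
010001
001011
110000
[10] 110110
010001
001010
110011
[11] 001110
000001
001010
110011
[12] 001110
010001
110010
100011
[13] 101110
100001
010010
100011
[14] 101111
100010
010011
100011
[15] 101111
100110
011101
100111
[16] 101111
100111
011110
100110
[17] 101111
100101
011001
100100

13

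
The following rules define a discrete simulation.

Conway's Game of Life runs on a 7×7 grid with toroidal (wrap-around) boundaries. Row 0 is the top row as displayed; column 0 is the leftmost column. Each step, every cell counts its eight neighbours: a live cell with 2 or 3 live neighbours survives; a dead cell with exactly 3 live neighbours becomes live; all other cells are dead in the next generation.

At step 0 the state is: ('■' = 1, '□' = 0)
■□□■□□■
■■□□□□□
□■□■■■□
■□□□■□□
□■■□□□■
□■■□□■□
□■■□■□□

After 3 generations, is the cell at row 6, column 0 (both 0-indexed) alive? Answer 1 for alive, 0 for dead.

1

[0] ■□□■□□■
■■□□□□□
□■□■■■□
■□□□■□□
□■■□□□■
□■■□□■□
□■■□■□□
[1] □□□■□□■
□■□■□■□
□■■■■■■
■□□□■□■
□□■■□■■
□□□□□■□
□□□□■■■
[2] ■□■■□□■
□■□□□□□
□■□□□□□
□□□□□□□
■□□■□□□
□□□■□□□
□□□□■□■
[3] ■■■■□■■
□■□□□□□
□□□□□□□
□□□□□□□
□□□□□□□
□□□■■□□
■□■□■■■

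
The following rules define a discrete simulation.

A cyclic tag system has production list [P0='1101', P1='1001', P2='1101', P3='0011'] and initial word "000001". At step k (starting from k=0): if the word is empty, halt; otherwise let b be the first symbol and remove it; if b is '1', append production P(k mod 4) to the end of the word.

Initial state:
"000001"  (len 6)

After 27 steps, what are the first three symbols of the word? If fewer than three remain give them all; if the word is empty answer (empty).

001

[0] "000001"  (len 6)
[1] "00001"  (len 5)
[2] "0001"  (len 4)
[3] "001"  (len 3)
[4] "01"  (len 2)
[5] "1"  (len 1)
[6] "1001"  (len 4)
[7] "0011101"  (len 7)
[8] "011101"  (len 6)
[9] "11101"  (len 5)
[10] "11011001"  (len 8)
[11] "10110011101"  (len 11)
[12] "01100111010011"  (len 14)
[13] "1100111010011"  (len 13)
[14] "1001110100111001"  (len 16)
[15] "0011101001110011101"  (len 19)
[16] "011101001110011101"  (len 18)
[17] "11101001110011101"  (len 17)
[18] "11010011100111011001"  (len 20)
[19] "10100111001110110011101"  (len 23)
[20] "01001110011101100111010011"  (len 26)
[21] "1001110011101100111010011"  (len 25)
[22] "0011100111011001110100111001"  (len 28)
[23] "011100111011001110100111001"  (len 27)
[24] "11100111011001110100111001"  (len 26)
[25] "11001110110011101001110011101"  (len 29)
[26] "10011101100111010011100111011001"  (len 32)
[27] "00111011001110100111001110110011101"  (len 35)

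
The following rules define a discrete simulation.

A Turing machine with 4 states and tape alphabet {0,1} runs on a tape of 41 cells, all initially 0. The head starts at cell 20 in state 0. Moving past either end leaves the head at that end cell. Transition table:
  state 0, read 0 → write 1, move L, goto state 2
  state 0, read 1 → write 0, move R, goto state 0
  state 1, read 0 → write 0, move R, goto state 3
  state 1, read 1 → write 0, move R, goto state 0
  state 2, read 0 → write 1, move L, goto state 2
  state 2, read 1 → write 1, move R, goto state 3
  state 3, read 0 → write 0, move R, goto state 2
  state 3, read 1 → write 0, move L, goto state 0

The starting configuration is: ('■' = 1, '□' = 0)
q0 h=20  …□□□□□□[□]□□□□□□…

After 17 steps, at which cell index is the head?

3

k=0  q0 h=20  …□□□□□□[□]□□□□□□…
k=1  q2 h=19  …□□□□□□[□]■□□□□□…
k=2  q2 h=18  …□□□□□□[□]■■□□□□…
k=3  q2 h=17  …□□□□□□[□]■■■□□□…
k=4  q2 h=16  …□□□□□□[□]■■■■□□…
k=5  q2 h=15  …□□□□□□[□]■■■■■□…
k=6  q2 h=14  …□□□□□□[□]■■■■■■…
k=7  q2 h=13  …□□□□□□[□]■■■■■■…
k=8  q2 h=12  …□□□□□□[□]■■■■■■…
k=9  q2 h=11  …□□□□□□[□]■■■■■■…
k=10  q2 h=10  …□□□□□□[□]■■■■■■…
k=11  q2 h= 9  …□□□□□□[□]■■■■■■…
k=12  q2 h= 8  …□□□□□□[□]■■■■■■…
k=13  q2 h= 7  …□□□□□□[□]■■■■■■…
k=14  q2 h= 6  |□□□□□□[□]■■■■■■…
k=15  q2 h= 5  |□□□□□[□]■■■■■■…
k=16  q2 h= 4  |□□□□[□]■■■■■■…
k=17  q2 h= 3  |□□□[□]■■■■■■…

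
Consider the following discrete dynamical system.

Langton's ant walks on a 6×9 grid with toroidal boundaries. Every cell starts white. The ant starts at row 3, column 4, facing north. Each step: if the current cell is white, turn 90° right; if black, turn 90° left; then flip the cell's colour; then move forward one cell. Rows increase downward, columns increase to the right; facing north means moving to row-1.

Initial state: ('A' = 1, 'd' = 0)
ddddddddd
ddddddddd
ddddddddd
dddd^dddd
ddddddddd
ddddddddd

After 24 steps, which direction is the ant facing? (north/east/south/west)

south

k=0  ddddddddd
ddddddddd
ddddddddd
dddd^dddd
ddddddddd
ddddddddd
k=1  ddddddddd
ddddddddd
ddddddddd
ddddA>ddd
ddddddddd
ddddddddd
k=2  ddddddddd
ddddddddd
ddddddddd
ddddAAddd
dddddvddd
ddddddddd
k=3  ddddddddd
ddddddddd
ddddddddd
ddddAAddd
dddd<Addd
ddddddddd
k=4  ddddddddd
ddddddddd
ddddddddd
dddd^Addd
ddddAAddd
ddddddddd
k=5  ddddddddd
ddddddddd
ddddddddd
ddd<dAddd
ddddAAddd
ddddddddd
k=6  ddddddddd
ddddddddd
ddd^ddddd
dddAdAddd
ddddAAddd
ddddddddd
k=7  ddddddddd
ddddddddd
dddA>dddd
dddAdAddd
ddddAAddd
ddddddddd
k=8  ddddddddd
ddddddddd
dddAAdddd
dddAvAddd
ddddAAddd
ddddddddd
k=9  ddddddddd
ddddddddd
dddAAdddd
ddd<AAddd
ddddAAddd
ddddddddd
k=10  ddddddddd
ddddddddd
dddAAdddd
ddddAAddd
dddvAAddd
ddddddddd
k=11  ddddddddd
ddddddddd
dddAAdddd
ddddAAddd
dd<AAAddd
ddddddddd
k=12  ddddddddd
ddddddddd
dddAAdddd
dd^dAAddd
ddAAAAddd
ddddddddd
k=13  ddddddddd
ddddddddd
dddAAdddd
ddA>AAddd
ddAAAAddd
ddddddddd
k=14  ddddddddd
ddddddddd
dddAAdddd
ddAAAAddd
ddAvAAddd
ddddddddd
k=15  ddddddddd
ddddddddd
dddAAdddd
ddAAAAddd
ddAd>Addd
ddddddddd
k=16  ddddddddd
ddddddddd
dddAAdddd
ddAA^Addd
ddAddAddd
ddddddddd
k=17  ddddddddd
ddddddddd
dddAAdddd
ddA<dAddd
ddAddAddd
ddddddddd
k=18  ddddddddd
ddddddddd
dddAAdddd
ddAddAddd
ddAvdAddd
ddddddddd
k=19  ddddddddd
ddddddddd
dddAAdddd
ddAddAddd
dd<AdAddd
ddddddddd
k=20  ddddddddd
ddddddddd
dddAAdddd
ddAddAddd
dddAdAddd
ddvdddddd
k=21  ddddddddd
ddddddddd
dddAAdddd
ddAddAddd
dddAdAddd
d<Adddddd
k=22  ddddddddd
ddddddddd
dddAAdddd
ddAddAddd
d^dAdAddd
dAAdddddd
k=23  ddddddddd
ddddddddd
dddAAdddd
ddAddAddd
dA>AdAddd
dAAdddddd
k=24  ddddddddd
ddddddddd
dddAAdddd
ddAddAddd
dAAAdAddd
dAvdddddd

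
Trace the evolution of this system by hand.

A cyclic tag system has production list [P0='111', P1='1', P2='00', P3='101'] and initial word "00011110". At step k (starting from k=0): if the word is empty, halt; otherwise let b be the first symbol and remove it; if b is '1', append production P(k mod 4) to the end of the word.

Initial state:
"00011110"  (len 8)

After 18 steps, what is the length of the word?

k=0  "00011110"  (len 8)
k=1  "0011110"  (len 7)
k=2  "011110"  (len 6)
k=3  "11110"  (len 5)
k=4  "1110101"  (len 7)
k=5  "110101111"  (len 9)
k=6  "101011111"  (len 9)
k=7  "0101111100"  (len 10)
k=8  "101111100"  (len 9)
k=9  "01111100111"  (len 11)
k=10  "1111100111"  (len 10)
k=11  "11110011100"  (len 11)
k=12  "1110011100101"  (len 13)
k=13  "110011100101111"  (len 15)
k=14  "100111001011111"  (len 15)
k=15  "0011100101111100"  (len 16)
k=16  "011100101111100"  (len 15)
k=17  "11100101111100"  (len 14)
k=18  "11001011111001"  (len 14)

14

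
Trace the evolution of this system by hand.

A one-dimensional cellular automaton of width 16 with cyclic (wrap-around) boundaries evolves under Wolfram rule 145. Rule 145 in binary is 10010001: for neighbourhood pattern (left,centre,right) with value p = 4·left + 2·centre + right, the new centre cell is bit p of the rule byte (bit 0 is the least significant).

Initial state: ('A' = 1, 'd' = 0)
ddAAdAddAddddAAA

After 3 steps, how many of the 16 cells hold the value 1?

t=0: ddAAdAddAddddAAA
t=1: AdddddAddAAAddAd
t=2: dAAAAddAddAdAddd
t=3: ddAAdAddAddddAAA

7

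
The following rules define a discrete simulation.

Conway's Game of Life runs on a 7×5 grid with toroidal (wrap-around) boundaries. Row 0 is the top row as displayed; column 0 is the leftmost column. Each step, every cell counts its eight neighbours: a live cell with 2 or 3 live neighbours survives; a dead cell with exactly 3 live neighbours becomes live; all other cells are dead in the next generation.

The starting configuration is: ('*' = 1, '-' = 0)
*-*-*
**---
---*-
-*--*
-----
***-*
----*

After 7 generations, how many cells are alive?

6

t=0: *-*-*
**---
---*-
-*--*
-----
***-*
----*
t=1: ---**
****-
-**-*
-----
--***
**-**
--*--
t=2: *---*
-----
----*
**--*
-**--
**---
-**--
t=3: **---
*---*
----*
-****
--*-*
*----
--*-*
t=4: -*-*-
-*--*
-**--
-**-*
--*-*
**--*
----*
t=5: --***
-*-*-
-----
-----
--*-*
-*--*
-****
t=6: -----
---**
-----
-----
*--*-
-*--*
-*---
t=7: -----
-----
-----
-----
*---*
-**-*
*----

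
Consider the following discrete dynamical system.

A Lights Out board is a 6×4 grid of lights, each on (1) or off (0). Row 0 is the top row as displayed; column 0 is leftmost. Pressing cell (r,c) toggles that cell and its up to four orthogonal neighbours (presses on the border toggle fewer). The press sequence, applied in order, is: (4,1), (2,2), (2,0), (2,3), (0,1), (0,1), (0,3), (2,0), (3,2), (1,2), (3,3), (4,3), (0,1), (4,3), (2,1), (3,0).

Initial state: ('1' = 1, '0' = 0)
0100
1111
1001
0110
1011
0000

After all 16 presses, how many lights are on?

k=0  0100
1111
1001
0110
1011
0000
k=1  0100
1111
1001
0010
0101
0100
k=2  0100
1101
1110
0000
0101
0100
k=3  0100
0101
0010
1000
0101
0100
k=4  0100
0100
0001
1001
0101
0100
k=5  1010
0000
0001
1001
0101
0100
k=6  0100
0100
0001
1001
0101
0100
k=7  0111
0101
0001
1001
0101
0100
k=8  0111
1101
1101
0001
0101
0100
k=9  0111
1101
1111
0110
0111
0100
k=10  0101
1010
1101
0110
0111
0100
k=11  0101
1010
1100
0101
0110
0100
k=12  0101
1010
1100
0100
0101
0101
k=13  1011
1110
1100
0100
0101
0101
k=14  1011
1110
1100
0101
0110
0100
k=15  1011
1010
0010
0001
0110
0100
k=16  1011
1010
1010
1101
1110
0100

14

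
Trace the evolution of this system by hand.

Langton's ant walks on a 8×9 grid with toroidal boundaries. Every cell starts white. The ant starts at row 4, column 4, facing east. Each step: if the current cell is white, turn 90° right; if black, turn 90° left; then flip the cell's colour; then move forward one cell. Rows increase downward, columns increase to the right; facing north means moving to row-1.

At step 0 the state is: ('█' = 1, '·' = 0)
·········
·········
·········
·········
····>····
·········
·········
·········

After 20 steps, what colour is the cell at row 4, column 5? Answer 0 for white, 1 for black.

k=0  ·········
·········
·········
·········
····>····
·········
·········
·········
k=1  ·········
·········
·········
·········
····█····
····v····
·········
·········
k=2  ·········
·········
·········
·········
····█····
···<█····
·········
·········
k=3  ·········
·········
·········
·········
···^█····
···██····
·········
·········
k=4  ·········
·········
·········
·········
···█>····
···██····
·········
·········
k=5  ·········
·········
·········
····^····
···█·····
···██····
·········
·········
k=6  ·········
·········
·········
····█>···
···█·····
···██····
·········
·········
k=7  ·········
·········
·········
····██···
···█·v···
···██····
·········
·········
k=8  ·········
·········
·········
····██···
···█<█···
···██····
·········
·········
k=9  ·········
·········
·········
····^█···
···███···
···██····
·········
·········
k=10  ·········
·········
·········
···<·█···
···███···
···██····
·········
·········
k=11  ·········
·········
···^·····
···█·█···
···███···
···██····
·········
·········
k=12  ·········
·········
···█>····
···█·█···
···███···
···██····
·········
·········
k=13  ·········
·········
···██····
···█v█···
···███···
···██····
·········
·········
k=14  ·········
·········
···██····
···<██···
···███···
···██····
·········
·········
k=15  ·········
·········
···██····
····██···
···v██···
···██····
·········
·········
k=16  ·········
·········
···██····
····██···
····>█···
···██····
·········
·········
k=17  ·········
·········
···██····
····^█···
·····█···
···██····
·········
·········
k=18  ·········
·········
···██····
···<·█···
·····█···
···██····
·········
·········
k=19  ·········
·········
···^█····
···█·█···
·····█···
···██····
·········
·········
k=20  ·········
·········
··<·█····
···█·█···
·····█···
···██····
·········
·········

1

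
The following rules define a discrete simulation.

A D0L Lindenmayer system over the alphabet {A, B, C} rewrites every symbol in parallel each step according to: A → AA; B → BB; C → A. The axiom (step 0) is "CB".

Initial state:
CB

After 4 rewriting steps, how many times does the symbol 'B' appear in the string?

t=0: CB
t=1: ABB
t=2: AABBBB
t=3: AAAABBBBBBBB
t=4: AAAAAAAABBBBBBBBBBBBBBBB

16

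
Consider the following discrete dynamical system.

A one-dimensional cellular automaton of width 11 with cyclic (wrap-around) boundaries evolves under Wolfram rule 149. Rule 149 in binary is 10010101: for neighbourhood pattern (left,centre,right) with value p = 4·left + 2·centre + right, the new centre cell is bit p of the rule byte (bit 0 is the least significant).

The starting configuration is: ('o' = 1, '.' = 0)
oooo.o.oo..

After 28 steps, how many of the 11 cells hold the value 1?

7

t=0: oooo.o.oo..
t=1: .oo..o...o.
t=2: ...o.ooo.oo
t=3: oo.o..o....
t=4: ...oo.oooo.
t=5: oo.....oo.o
t=6: o.oooo.....
t=7: o..oo.oooo.
t=8: oo.....oo..
t=9: ..oooo...o.
t=10: o..oo.oo.oo
t=11: .o........o
t=12: .oooooooo.o
t=13: ..oooooo..o
t=14: o..oooo.o.o
t=15: .o..oo..o..
t=16: .oo...o.ooo
t=17: ...oo.o..o.
t=18: oo....oo.oo
t=19: o.ooo.....o
t=20: ...o.oooo..
t=21: oo.o..oo.oo
t=22: o..oo.....o
t=23: .o...oooo..
t=24: .ooo..oo.oo
t=25: ..o.o......
t=26: o.o.ooooooo
t=27: ..o..oooooo
t=28: o.oo..oooo.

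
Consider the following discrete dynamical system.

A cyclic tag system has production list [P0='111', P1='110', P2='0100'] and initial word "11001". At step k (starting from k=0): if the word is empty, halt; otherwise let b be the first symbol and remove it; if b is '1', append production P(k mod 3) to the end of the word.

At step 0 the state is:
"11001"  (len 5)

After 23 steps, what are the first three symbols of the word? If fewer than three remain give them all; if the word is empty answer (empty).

[0] "11001"  (len 5)
[1] "1001111"  (len 7)
[2] "001111110"  (len 9)
[3] "01111110"  (len 8)
[4] "1111110"  (len 7)
[5] "111110110"  (len 9)
[6] "111101100100"  (len 12)
[7] "11101100100111"  (len 14)
[8] "1101100100111110"  (len 16)
[9] "1011001001111100100"  (len 19)
[10] "011001001111100100111"  (len 21)
[11] "11001001111100100111"  (len 20)
[12] "10010011111001001110100"  (len 23)
[13] "0010011111001001110100111"  (len 25)
[14] "010011111001001110100111"  (len 24)
[15] "10011111001001110100111"  (len 23)
[16] "0011111001001110100111111"  (len 25)
[17] "011111001001110100111111"  (len 24)
[18] "11111001001110100111111"  (len 23)
[19] "1111001001110100111111111"  (len 25)
[20] "111001001110100111111111110"  (len 27)
[21] "110010011101001111111111100100"  (len 30)
[22] "10010011101001111111111100100111"  (len 32)
[23] "0010011101001111111111100100111110"  (len 34)

001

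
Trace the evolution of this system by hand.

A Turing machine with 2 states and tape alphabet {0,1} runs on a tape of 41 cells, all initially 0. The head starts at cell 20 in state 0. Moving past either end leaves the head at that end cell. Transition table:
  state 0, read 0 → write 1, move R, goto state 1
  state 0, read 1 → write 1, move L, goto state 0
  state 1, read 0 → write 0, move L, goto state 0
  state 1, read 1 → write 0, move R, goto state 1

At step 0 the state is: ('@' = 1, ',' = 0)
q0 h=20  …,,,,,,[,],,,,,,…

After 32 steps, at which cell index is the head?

k=0  q0 h=20  …,,,,,,[,],,,,,,…
k=1  q1 h=21  …,,,,,@[,],,,,,,…
k=2  q0 h=20  …,,,,,,[@],,,,,,…
k=3  q0 h=19  …,,,,,,[,]@,,,,,…
k=4  q1 h=20  …,,,,,@[@],,,,,,…
k=5  q1 h=21  …,,,,@,[,],,,,,,…
k=6  q0 h=20  …,,,,,@[,],,,,,,…
k=7  q1 h=21  …,,,,@@[,],,,,,,…
k=8  q0 h=20  …,,,,,@[@],,,,,,…
k=9  q0 h=19  …,,,,,,[@]@,,,,,…
k=10  q0 h=18  …,,,,,,[,]@@,,,,…
k=11  q1 h=19  …,,,,,@[@]@,,,,,…
k=12  q1 h=20  …,,,,@,[@],,,,,,…
k=13  q1 h=21  …,,,@,,[,],,,,,,…
k=14  q0 h=20  …,,,,@,[,],,,,,,…
k=15  q1 h=21  …,,,@,@[,],,,,,,…
k=16  q0 h=20  …,,,,@,[@],,,,,,…
k=17  q0 h=19  …,,,,,@[,]@,,,,,…
k=18  q1 h=20  …,,,,@@[@],,,,,,…
k=19  q1 h=21  …,,,@@,[,],,,,,,…
k=20  q0 h=20  …,,,,@@[,],,,,,,…
k=21  q1 h=21  …,,,@@@[,],,,,,,…
k=22  q0 h=20  …,,,,@@[@],,,,,,…
k=23  q0 h=19  …,,,,,@[@]@,,,,,…
k=24  q0 h=18  …,,,,,,[@]@@,,,,…
k=25  q0 h=17  …,,,,,,[,]@@@,,,…
k=26  q1 h=18  …,,,,,@[@]@@,,,,…
k=27  q1 h=19  …,,,,@,[@]@,,,,,…
k=28  q1 h=20  …,,,@,,[@],,,,,,…
k=29  q1 h=21  …,,@,,,[,],,,,,,…
k=30  q0 h=20  …,,,@,,[,],,,,,,…
k=31  q1 h=21  …,,@,,@[,],,,,,,…
k=32  q0 h=20  …,,,@,,[@],,,,,,…

20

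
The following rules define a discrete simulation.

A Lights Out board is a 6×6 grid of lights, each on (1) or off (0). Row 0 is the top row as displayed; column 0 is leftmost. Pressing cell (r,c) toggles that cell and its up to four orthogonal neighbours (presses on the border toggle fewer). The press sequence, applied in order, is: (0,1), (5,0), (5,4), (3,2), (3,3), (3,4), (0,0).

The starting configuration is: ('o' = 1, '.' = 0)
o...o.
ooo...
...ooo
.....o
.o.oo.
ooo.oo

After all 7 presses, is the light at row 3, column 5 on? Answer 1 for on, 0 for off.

[0] o...o.
ooo...
...ooo
.....o
.o.oo.
ooo.oo
[1] .oo.o.
o.o...
...ooo
.....o
.o.oo.
ooo.oo
[2] .oo.o.
o.o...
...ooo
.....o
oo.oo.
..o.oo
[3] .oo.o.
o.o...
...ooo
.....o
oo.o..
..oo..
[4] .oo.o.
o.o...
..oooo
.ooo.o
oooo..
..oo..
[5] .oo.o.
o.o...
..o.oo
.o..oo
ooo...
..oo..
[6] .oo.o.
o.o...
..o..o
.o.o..
ooo.o.
..oo..
[7] o.o.o.
..o...
..o..o
.o.o..
ooo.o.
..oo..

0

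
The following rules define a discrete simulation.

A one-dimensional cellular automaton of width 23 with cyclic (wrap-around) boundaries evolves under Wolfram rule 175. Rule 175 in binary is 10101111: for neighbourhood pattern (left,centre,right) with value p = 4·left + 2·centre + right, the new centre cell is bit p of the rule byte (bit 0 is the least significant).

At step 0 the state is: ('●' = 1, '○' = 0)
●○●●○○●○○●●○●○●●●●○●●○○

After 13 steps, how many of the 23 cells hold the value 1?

[0] ●○●●○○●○○●●○●○●●●●○●●○○
[1] ●●●○○●●○●●○●●●●●●○●●○○●
[2] ●●○○●●○●●○●●●●●●○●●○○●●
[3] ●○○●●○●●○●●●●●●○●●○○●●●
[4] ○○●●○●●○●●●●●●○●●○○●●●●
[5] ○●●○●●○●●●●●●○●●○○●●●●○
[6] ●●○●●○●●●●●●○●●○○●●●●○○
[7] ●○●●○●●●●●●○●●○○●●●●○○●
[8] ○●●○●●●●●●○●●○○●●●●○○●●
[9] ●●○●●●●●●○●●○○●●●●○○●●○
[10] ●○●●●●●●○●●○○●●●●○○●●○●
[11] ○●●●●●●○●●○○●●●●○○●●○●●
[12] ●●●●●●○●●○○●●●●○○●●○●●○
[13] ●●●●●○●●○○●●●●○○●●○●●○●

16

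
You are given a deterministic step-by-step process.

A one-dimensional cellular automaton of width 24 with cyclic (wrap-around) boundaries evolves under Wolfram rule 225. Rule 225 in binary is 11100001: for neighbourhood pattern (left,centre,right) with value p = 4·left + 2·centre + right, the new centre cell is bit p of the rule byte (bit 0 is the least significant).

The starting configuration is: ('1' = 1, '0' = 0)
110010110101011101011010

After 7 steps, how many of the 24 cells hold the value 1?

step 0: 110010110101011101011010
step 1: 010001011010101110101101
step 2: 100100101101010111010110
step 3: 000000010110101011101011
step 4: 011111001011010101110101
step 5: 101111000101101010111010
step 6: 010111010010110101011101
step 7: 101011100001011010101110

13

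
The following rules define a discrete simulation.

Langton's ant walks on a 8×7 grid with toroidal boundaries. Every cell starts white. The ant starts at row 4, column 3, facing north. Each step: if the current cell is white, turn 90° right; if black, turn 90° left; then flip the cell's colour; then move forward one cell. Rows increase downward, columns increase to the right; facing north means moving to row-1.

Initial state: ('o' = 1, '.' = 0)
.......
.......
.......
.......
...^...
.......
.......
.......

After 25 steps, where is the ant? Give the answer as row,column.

k=0  .......
.......
.......
.......
...^...
.......
.......
.......
k=1  .......
.......
.......
.......
...o>..
.......
.......
.......
k=2  .......
.......
.......
.......
...oo..
....v..
.......
.......
k=3  .......
.......
.......
.......
...oo..
...<o..
.......
.......
k=4  .......
.......
.......
.......
...^o..
...oo..
.......
.......
k=5  .......
.......
.......
.......
..<.o..
...oo..
.......
.......
k=6  .......
.......
.......
..^....
..o.o..
...oo..
.......
.......
k=7  .......
.......
.......
..o>...
..o.o..
...oo..
.......
.......
k=8  .......
.......
.......
..oo...
..ovo..
...oo..
.......
.......
k=9  .......
.......
.......
..oo...
..<oo..
...oo..
.......
.......
k=10  .......
.......
.......
..oo...
...oo..
..voo..
.......
.......
k=11  .......
.......
.......
..oo...
...oo..
.<ooo..
.......
.......
k=12  .......
.......
.......
..oo...
.^.oo..
.oooo..
.......
.......
k=13  .......
.......
.......
..oo...
.o>oo..
.oooo..
.......
.......
k=14  .......
.......
.......
..oo...
.oooo..
.ovoo..
.......
.......
k=15  .......
.......
.......
..oo...
.oooo..
.o.>o..
.......
.......
k=16  .......
.......
.......
..oo...
.oo^o..
.o..o..
.......
.......
k=17  .......
.......
.......
..oo...
.o<.o..
.o..o..
.......
.......
k=18  .......
.......
.......
..oo...
.o..o..
.ov.o..
.......
.......
k=19  .......
.......
.......
..oo...
.o..o..
.<o.o..
.......
.......
k=20  .......
.......
.......
..oo...
.o..o..
..o.o..
.v.....
.......
k=21  .......
.......
.......
..oo...
.o..o..
..o.o..
<o.....
.......
k=22  .......
.......
.......
..oo...
.o..o..
^.o.o..
oo.....
.......
k=23  .......
.......
.......
..oo...
.o..o..
o>o.o..
oo.....
.......
k=24  .......
.......
.......
..oo...
.o..o..
ooo.o..
ov.....
.......
k=25  .......
.......
.......
..oo...
.o..o..
ooo.o..
o.>....
.......

6,2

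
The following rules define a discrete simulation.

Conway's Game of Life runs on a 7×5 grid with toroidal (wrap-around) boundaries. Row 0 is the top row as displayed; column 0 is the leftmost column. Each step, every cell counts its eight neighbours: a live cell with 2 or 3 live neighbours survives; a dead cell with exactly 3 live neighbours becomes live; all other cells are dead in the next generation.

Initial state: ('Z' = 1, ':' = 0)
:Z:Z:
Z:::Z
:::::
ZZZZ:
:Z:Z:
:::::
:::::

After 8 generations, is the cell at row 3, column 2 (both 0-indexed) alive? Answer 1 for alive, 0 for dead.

0

t=0: :Z:Z:
Z:::Z
:::::
ZZZZ:
:Z:Z:
:::::
:::::
t=1: Z:::Z
Z:::Z
::ZZ:
ZZ:ZZ
ZZ:ZZ
:::::
:::::
t=2: Z:::Z
ZZ:::
::Z::
:::::
:Z:Z:
Z:::Z
:::::
t=3: ZZ::Z
ZZ::Z
:Z:::
::Z::
Z:::Z
Z:::Z
:::::
t=4: :Z::Z
::Z:Z
:ZZ::
ZZ:::
ZZ:ZZ
Z:::Z
:Z:::
t=5: :ZZZ:
::Z::
::ZZ:
:::Z:
::ZZ:
::ZZ:
:Z::Z
t=6: ZZ:Z:
:::::
::ZZ:
::::Z
::::Z
:Z::Z
ZZ::Z
t=7: :ZZ::
:Z:ZZ
:::Z:
::::Z
:::ZZ
:Z:ZZ
:::Z:
t=8: ZZ::Z
ZZ:ZZ
Z:ZZ:
::::Z
::Z::
Z::::
ZZ:ZZ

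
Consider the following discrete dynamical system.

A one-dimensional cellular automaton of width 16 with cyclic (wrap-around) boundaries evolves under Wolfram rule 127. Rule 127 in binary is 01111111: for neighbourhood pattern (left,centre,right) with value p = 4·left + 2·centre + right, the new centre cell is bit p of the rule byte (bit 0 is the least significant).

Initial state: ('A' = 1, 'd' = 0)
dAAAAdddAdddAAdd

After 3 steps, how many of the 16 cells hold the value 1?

[0] dAAAAdddAdddAAdd
[1] AAddAAAAAAAAAAAA
[2] dAAAAddddddddddd
[3] AAddAAAAAAAAAAAA

14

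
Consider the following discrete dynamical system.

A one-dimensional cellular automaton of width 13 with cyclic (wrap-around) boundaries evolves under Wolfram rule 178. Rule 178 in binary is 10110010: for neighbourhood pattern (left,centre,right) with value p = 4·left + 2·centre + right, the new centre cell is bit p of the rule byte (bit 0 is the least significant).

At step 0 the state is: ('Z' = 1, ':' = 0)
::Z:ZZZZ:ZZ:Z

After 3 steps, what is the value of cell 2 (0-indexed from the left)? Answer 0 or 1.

0

gen 0: ::Z:ZZZZ:ZZ:Z
gen 1: ZZ:Z:ZZ:Z::Z:
gen 2: ::Z:Z::Z:ZZ:Z
gen 3: ZZ:Z:ZZ:Z::Z:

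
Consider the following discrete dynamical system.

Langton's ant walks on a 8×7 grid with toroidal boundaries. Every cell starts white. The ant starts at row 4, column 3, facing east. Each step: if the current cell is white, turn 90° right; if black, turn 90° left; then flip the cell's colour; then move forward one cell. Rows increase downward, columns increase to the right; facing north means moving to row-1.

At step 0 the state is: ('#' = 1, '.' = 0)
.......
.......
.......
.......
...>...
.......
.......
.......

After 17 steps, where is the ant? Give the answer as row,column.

3,3

0) .......
.......
.......
.......
...>...
.......
.......
.......
1) .......
.......
.......
.......
...#...
...v...
.......
.......
2) .......
.......
.......
.......
...#...
..<#...
.......
.......
3) .......
.......
.......
.......
..^#...
..##...
.......
.......
4) .......
.......
.......
.......
..#>...
..##...
.......
.......
5) .......
.......
.......
...^...
..#....
..##...
.......
.......
6) .......
.......
.......
...#>..
..#....
..##...
.......
.......
7) .......
.......
.......
...##..
..#.v..
..##...
.......
.......
8) .......
.......
.......
...##..
..#<#..
..##...
.......
.......
9) .......
.......
.......
...^#..
..###..
..##...
.......
.......
10) .......
.......
.......
..<.#..
..###..
..##...
.......
.......
11) .......
.......
..^....
..#.#..
..###..
..##...
.......
.......
12) .......
.......
..#>...
..#.#..
..###..
..##...
.......
.......
13) .......
.......
..##...
..#v#..
..###..
..##...
.......
.......
14) .......
.......
..##...
..<##..
..###..
..##...
.......
.......
15) .......
.......
..##...
...##..
..v##..
..##...
.......
.......
16) .......
.......
..##...
...##..
...>#..
..##...
.......
.......
17) .......
.......
..##...
...^#..
....#..
..##...
.......
.......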